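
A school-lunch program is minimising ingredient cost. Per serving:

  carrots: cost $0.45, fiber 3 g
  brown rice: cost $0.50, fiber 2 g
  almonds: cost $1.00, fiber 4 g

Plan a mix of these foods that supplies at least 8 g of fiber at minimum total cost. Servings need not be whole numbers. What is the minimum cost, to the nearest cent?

Cost per g of fiber: carrots $0.1500, brown rice $0.2500, almonds $0.2500.
With no serving limits, use only carrots: 8 g / 3 g = 2.667 servings × $0.45 = $1.20.

$1.20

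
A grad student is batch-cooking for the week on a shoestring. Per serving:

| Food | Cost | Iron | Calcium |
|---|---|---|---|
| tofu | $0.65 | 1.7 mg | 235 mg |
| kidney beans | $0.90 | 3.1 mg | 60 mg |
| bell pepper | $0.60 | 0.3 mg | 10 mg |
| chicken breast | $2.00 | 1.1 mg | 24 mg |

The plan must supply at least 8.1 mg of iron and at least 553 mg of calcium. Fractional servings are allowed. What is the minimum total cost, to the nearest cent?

Minimising a linear cost over {iron ≥ 8.1, calcium ≥ 553, servings ≥ 0} — the optimum is at a vertex, using one or two foods.
tofu only: max(8.1/1.7, 553/235) = 4.765 servings → $3.10.
kidney beans only: max(8.1/3.1, 553/60) = 9.217 servings → $8.29.
bell pepper only: max(8.1/0.3, 553/10) = 55.3 servings → $33.18.
chicken breast only: max(8.1/1.1, 553/24) = 23.04 servings → $46.08.
tofu + kidney beans with both tight: 1.961 servings and 1.538 servings → $2.66.
tofu + bell pepper with both tight: 1.587 servings and 18.01 servings → $11.84.
tofu + chicken breast with both tight: 1.901 servings and 4.425 servings → $10.09.
kidney beans + bell pepper: the both-tight solution has a negative serving — not a feasible corner.
kidney beans + chicken breast with both targets exact would need a negative amount; discard.
bell pepper + chicken breast with both targets exact would need a negative amount; discard.
The minimum over all feasible corners is $2.66.

$2.66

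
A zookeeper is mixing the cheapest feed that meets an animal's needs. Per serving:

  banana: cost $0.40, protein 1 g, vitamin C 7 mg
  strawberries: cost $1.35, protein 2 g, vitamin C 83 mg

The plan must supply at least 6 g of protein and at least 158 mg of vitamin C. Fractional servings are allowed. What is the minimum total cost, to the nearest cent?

$3.32

banana only: max(6/1, 158/7) = 22.57 servings → $9.03.
strawberries only: max(6/2, 158/83) = 3 servings → $4.05.
banana + strawberries with both tight: 2.638 servings and 1.681 servings → $3.32.
So the least-cost plan costs $3.32.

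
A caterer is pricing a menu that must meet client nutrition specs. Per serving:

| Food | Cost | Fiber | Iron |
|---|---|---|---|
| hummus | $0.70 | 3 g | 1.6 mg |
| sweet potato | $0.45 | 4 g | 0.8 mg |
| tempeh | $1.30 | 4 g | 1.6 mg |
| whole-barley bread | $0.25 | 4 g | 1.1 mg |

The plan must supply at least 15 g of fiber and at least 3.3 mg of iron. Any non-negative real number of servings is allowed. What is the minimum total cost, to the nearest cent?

An LP optimum is at a vertex; with two nutrient constraints at most two foods are used. Check each candidate.
hummus only: max(15/3, 3.3/1.6) = 5 servings → $3.50.
sweet potato only: max(15/4, 3.3/0.8) = 4.125 servings → $1.86.
tempeh only: max(15/4, 3.3/1.6) = 3.75 servings → $4.88.
whole-barley bread only: max(15/4, 3.3/1.1) = 3.75 servings → $0.94.
hummus + sweet potato with both tight: 0.3 servings and 3.525 servings → $1.80.
hummus + tempeh: intersection lies outside the first quadrant.
hummus + whole-barley bread with both targets exact would need a negative amount; discard.
sweet potato + tempeh with both tight: 3.375 servings and 0.375 servings → $2.01.
sweet potato + whole-barley bread with both tight: 2.75 servings and 1 serving → $1.49.
tempeh + whole-barley bread: intersection lies outside the first quadrant.
So the least-cost plan costs $0.94.

$0.94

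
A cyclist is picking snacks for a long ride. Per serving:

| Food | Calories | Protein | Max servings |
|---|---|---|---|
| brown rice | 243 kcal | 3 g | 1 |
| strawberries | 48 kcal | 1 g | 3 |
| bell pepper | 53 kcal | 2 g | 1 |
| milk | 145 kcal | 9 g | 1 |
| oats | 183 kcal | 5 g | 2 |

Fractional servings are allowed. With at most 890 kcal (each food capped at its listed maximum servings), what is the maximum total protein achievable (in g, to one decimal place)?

Protein per kcal: milk 0.06207, bell pepper 0.03774, oats 0.02732, strawberries 0.02083, brown rice 0.01235.
Take 1 serving of milk: uses 145 kcal, +9.0 g protein (running total 9.0 g).
Take 1 serving of bell pepper: uses 53 kcal, +2.0 g protein (running total 11.0 g).
Take 2 servings of oats: uses 366 kcal, +10.0 g protein (running total 21.0 g).
Take 3 servings of strawberries: uses 144 kcal, +3.0 g protein (running total 24.0 g).
Take 0.749 servings of brown rice: uses 182 kcal, +2.2 g protein (running total 26.2 g).
Greedy by best ratio exhausts the calories allowance optimally: 26.2 g.

26.2 g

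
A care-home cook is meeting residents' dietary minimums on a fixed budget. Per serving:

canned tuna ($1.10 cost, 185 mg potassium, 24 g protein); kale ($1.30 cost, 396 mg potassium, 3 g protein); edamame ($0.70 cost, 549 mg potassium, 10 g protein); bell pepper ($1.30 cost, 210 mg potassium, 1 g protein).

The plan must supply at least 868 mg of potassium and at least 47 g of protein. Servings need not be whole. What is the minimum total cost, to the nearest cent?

$2.41

The cheapest plan sits at a corner of the feasible region — with two constraints it uses at most two foods.
canned tuna only: max(868/185, 47/24) = 4.692 servings → $5.16.
kale only: max(868/396, 47/3) = 15.67 servings → $20.37.
edamame only: max(868/549, 47/10) = 4.7 servings → $3.29.
bell pepper only: max(868/210, 47/1) = 47 servings → $61.10.
canned tuna + kale with both tight: 1.789 servings and 1.356 servings → $3.73.
canned tuna + edamame with both tight: 1.512 servings and 1.072 servings → $2.41.
canned tuna + bell pepper with both tight: 1.854 servings and 2.5 servings → $5.29.
kale + edamame: the both-tight solution has a negative serving — not a feasible corner.
kale + bell pepper: the both-tight solution has a negative serving — not a feasible corner.
edamame + bell pepper with both targets exact would need a negative amount; discard.
Cheapest feasible corner: $2.41.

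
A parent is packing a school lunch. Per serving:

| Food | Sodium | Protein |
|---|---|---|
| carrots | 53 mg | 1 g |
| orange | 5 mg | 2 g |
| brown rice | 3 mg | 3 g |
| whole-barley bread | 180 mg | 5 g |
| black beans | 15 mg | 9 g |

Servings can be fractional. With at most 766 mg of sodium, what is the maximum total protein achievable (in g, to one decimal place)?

766.0 g

Protein per mg sodium: brown rice 1, black beans 0.6, orange 0.4, whole-barley bread 0.02778, carrots 0.01887.
With no serving limits, spend the whole sodium allowance on brown rice: 766 mg / 3 mg × 3 g = 766.0 g.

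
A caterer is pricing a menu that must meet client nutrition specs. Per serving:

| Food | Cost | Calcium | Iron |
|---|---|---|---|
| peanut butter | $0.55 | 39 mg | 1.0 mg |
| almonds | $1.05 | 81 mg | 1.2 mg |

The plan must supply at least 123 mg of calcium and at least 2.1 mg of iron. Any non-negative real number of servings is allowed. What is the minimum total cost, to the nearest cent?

$1.62

peanut butter only: max(123/39, 2.1/1.0) = 3.154 servings → $1.73.
almonds only: max(123/81, 2.1/1.2) = 1.75 servings → $1.84.
peanut butter + almonds with both tight: 0.6579 servings and 1.202 servings → $1.62.
Cheapest feasible corner: $1.62.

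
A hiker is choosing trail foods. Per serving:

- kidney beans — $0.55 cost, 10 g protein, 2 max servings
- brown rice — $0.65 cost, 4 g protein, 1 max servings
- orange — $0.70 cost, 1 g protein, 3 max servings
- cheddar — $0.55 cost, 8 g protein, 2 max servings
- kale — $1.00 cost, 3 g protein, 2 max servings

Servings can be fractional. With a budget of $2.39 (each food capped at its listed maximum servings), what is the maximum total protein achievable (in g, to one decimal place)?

Protein per dollar: kidney beans 18.18, cheddar 14.55, brown rice 6.154, kale 3, orange 1.429.
Take 2 servings of kidney beans: spends $1.10, +20.0 g protein (running total 20.0 g).
Take 2 servings of cheddar: spends $1.10, +16.0 g protein (running total 36.0 g).
Take 0.2923 servings of brown rice: spends $0.19, +1.2 g protein (running total 37.2 g).
Filling greedily by protein-per-dollar is optimal for one linear limit, giving 37.2 g.

37.2 g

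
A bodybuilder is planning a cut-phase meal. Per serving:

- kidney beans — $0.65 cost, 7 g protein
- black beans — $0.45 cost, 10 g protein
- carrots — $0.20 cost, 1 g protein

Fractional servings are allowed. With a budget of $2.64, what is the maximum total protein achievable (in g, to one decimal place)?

Protein per dollar: black beans 22.22, kidney beans 10.77, carrots 5.
With no serving limits, spend the whole cost allowance on black beans: $2.64 / $0.45 × 10 g = 58.7 g.

58.7 g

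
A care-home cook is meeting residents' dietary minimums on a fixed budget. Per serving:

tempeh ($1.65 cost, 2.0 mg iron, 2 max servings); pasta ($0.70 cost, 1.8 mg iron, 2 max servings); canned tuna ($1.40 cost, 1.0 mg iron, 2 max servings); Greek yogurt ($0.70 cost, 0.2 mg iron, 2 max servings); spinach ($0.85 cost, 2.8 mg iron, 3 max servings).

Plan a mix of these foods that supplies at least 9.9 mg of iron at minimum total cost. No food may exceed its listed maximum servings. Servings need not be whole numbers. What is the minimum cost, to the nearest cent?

$3.13

Cost per mg of iron: spinach $0.3036, pasta $0.3889, tempeh $0.8250, canned tuna $1.4000, Greek yogurt $3.5000.
Take 3 servings of spinach: +8.4 mg iron for $2.55 (total $2.55, still need 1.5 mg).
Take 0.8333 servings of pasta: +1.5 mg iron for $0.58 (total $3.13, still need 0.0 mg).
Filling from the cheapest source first is optimal under one linear minimum: $3.13.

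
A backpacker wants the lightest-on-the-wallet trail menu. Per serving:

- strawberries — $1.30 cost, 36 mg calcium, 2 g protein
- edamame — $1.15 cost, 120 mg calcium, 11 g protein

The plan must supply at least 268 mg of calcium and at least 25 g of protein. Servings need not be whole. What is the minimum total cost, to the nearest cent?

With two linear requirements the optimum uses one or two foods; enumerate the corners.
strawberries only: max(268/36, 25/2) = 12.5 servings → $16.25.
edamame only: max(268/120, 25/11) = 2.273 servings → $2.61.
strawberries + edamame: intersection lies outside the first quadrant.
The minimum over all feasible corners is $2.61.

$2.61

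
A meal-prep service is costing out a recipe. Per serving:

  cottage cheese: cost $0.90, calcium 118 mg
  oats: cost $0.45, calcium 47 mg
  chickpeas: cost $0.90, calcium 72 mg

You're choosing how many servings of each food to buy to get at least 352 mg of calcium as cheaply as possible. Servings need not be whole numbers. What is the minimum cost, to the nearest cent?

Cost per mg of calcium: cottage cheese $0.0076, oats $0.0096, chickpeas $0.0125.
With no serving limits, use only cottage cheese: 352 mg / 118 mg = 2.983 servings × $0.90 = $2.68.

$2.68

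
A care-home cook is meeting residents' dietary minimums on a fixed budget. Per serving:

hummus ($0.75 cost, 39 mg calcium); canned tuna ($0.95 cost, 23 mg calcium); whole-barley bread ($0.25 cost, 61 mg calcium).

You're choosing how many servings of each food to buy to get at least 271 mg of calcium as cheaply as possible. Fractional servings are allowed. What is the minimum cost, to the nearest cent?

Cost per mg of calcium: whole-barley bread $0.0041, hummus $0.0192, canned tuna $0.0413.
With no serving limits, use only whole-barley bread: 271 mg / 61 mg = 4.443 servings × $0.25 = $1.11.

$1.11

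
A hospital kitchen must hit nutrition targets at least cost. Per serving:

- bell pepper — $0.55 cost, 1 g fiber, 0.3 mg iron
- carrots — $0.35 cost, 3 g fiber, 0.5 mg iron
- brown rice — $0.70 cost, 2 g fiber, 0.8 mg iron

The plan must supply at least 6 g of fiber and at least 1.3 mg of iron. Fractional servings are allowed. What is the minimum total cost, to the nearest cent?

$0.91

With two linear requirements the optimum uses one or two foods; enumerate the corners.
bell pepper only: max(6/1, 1.3/0.3) = 6 servings → $3.30.
carrots only: max(6/3, 1.3/0.5) = 2.6 servings → $0.91.
brown rice only: max(6/2, 1.3/0.8) = 3 servings → $2.10.
bell pepper + carrots with both tight: 2.25 servings and 1.25 servings → $1.68.
bell pepper + brown rice: intersection lies outside the first quadrant.
carrots + brown rice with both tight: 1.571 servings and 0.6429 servings → $1.00.
So the least-cost plan costs $0.91.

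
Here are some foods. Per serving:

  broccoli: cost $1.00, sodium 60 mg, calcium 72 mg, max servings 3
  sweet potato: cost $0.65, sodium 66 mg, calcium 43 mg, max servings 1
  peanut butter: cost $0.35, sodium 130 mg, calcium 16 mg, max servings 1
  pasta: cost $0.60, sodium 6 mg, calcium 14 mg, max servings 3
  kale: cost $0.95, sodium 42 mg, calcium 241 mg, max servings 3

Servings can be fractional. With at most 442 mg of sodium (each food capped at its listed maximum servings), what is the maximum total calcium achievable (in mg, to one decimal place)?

Calcium per mg sodium: kale 5.738, pasta 2.333, broccoli 1.2, sweet potato 0.6515, peanut butter 0.1231.
Take 3 servings of kale: uses 126 mg sodium, +723.0 mg calcium (running total 723.0 mg).
Take 3 servings of pasta: uses 18 mg sodium, +42.0 mg calcium (running total 765.0 mg).
Take 3 servings of broccoli: uses 180 mg sodium, +216.0 mg calcium (running total 981.0 mg).
Take 1 serving of sweet potato: uses 66 mg sodium, +43.0 mg calcium (running total 1024.0 mg).
Take 0.4 servings of peanut butter: uses 52 mg sodium, +6.4 mg calcium (running total 1030.4 mg).
Filling greedily by calcium-per-mg sodium is optimal for one linear limit, giving 1030.4 mg.

1030.4 mg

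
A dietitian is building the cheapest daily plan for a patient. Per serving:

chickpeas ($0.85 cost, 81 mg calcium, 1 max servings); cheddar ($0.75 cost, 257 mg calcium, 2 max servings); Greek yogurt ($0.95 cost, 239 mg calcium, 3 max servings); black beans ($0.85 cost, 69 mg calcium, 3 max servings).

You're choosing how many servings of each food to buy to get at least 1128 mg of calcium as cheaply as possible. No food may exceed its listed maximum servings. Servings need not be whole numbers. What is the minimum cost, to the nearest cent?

Cost per mg of calcium: cheddar $0.0029, Greek yogurt $0.0040, chickpeas $0.0105, black beans $0.0123.
Take 2 servings of cheddar: +514.0 mg calcium for $1.50 (total $1.50, still need 614.0 mg).
Take 2.569 servings of Greek yogurt: +614.0 mg calcium for $2.44 (total $3.94, still need 0.0 mg).
Filling from the cheapest source first is optimal under one linear minimum: $3.94.

$3.94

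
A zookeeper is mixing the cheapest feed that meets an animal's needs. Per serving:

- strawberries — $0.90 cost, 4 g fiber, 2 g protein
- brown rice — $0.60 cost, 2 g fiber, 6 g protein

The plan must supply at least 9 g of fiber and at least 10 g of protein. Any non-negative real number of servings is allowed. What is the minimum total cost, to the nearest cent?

Compare the cost at each extreme point of the feasible region.
strawberries only: max(9/4, 10/2) = 5 servings → $4.50.
brown rice only: max(9/2, 10/6) = 4.5 servings → $2.70.
strawberries + brown rice with both tight: 1.7 servings and 1.1 servings → $2.19.
So the least-cost plan costs $2.19.

$2.19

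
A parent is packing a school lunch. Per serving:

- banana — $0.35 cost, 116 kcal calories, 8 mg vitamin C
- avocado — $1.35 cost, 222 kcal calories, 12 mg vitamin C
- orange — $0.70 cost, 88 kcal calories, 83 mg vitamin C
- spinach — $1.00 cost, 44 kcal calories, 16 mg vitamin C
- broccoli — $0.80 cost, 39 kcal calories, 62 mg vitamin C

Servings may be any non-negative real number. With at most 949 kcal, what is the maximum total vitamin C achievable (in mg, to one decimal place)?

1508.7 mg

Vitamin C per kcal: broccoli 1.59, orange 0.9432, spinach 0.3636, banana 0.06897, avocado 0.05405.
With no serving limits, spend the whole calories allowance on broccoli: 949 kcal / 39 kcal × 62 mg = 1508.7 mg.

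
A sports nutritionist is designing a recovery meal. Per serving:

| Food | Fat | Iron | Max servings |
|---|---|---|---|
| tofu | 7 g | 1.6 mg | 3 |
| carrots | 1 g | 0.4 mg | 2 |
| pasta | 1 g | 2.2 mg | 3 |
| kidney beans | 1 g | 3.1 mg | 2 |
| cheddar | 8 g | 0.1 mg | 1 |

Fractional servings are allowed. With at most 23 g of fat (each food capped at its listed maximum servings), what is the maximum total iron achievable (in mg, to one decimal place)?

17.3 mg

Iron per g fat: kidney beans 3.1, pasta 2.2, carrots 0.4, tofu 0.2286, cheddar 0.0125.
Take 2 servings of kidney beans: uses 2 g fat, +6.2 mg iron (running total 6.2 mg).
Take 3 servings of pasta: uses 3 g fat, +6.6 mg iron (running total 12.8 mg).
Take 2 servings of carrots: uses 2 g fat, +0.8 mg iron (running total 13.6 mg).
Take 2.286 servings of tofu: uses 16 g fat, +3.7 mg iron (running total 17.3 mg).
Greedy by best ratio exhausts the fat allowance optimally: 17.3 mg.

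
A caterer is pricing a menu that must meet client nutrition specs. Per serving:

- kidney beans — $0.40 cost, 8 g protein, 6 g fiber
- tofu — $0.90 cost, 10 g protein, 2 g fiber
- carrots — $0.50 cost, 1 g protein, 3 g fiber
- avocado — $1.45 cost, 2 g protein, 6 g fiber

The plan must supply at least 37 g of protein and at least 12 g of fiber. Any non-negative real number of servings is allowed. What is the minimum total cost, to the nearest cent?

At the optimum either one food covers both requirements or two foods hit both targets exactly; no other combination can be cheaper.
kidney beans only: max(37/8, 12/6) = 4.625 servings → $1.85.
tofu only: max(37/10, 12/2) = 6 servings → $5.40.
carrots only: max(37/1, 12/3) = 37 servings → $18.50.
avocado only: max(37/2, 12/6) = 18.5 servings → $26.82.
kidney beans + tofu with both tight: 1.045 servings and 2.864 servings → $3.00.
kidney beans + carrots with both targets exact would need a negative amount; discard.
kidney beans + avocado with both targets exact would need a negative amount; discard.
tofu + carrots with both tight: 3.536 servings and 1.643 servings → $4.00.
tofu + avocado with both tight: 3.536 servings and 0.8214 servings → $4.37.
carrots + avocado (both tight): parallel constraints — no distinct corner.
So the least-cost plan costs $1.85.

$1.85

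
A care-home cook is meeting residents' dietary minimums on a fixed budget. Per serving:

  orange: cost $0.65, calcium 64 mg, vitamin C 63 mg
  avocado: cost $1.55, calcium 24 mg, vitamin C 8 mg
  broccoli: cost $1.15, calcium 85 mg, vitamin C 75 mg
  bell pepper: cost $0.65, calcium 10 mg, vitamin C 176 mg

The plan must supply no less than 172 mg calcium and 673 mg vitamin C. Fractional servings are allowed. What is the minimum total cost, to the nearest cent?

$3.41

orange only: max(172/64, 673/63) = 10.68 servings → $6.94.
avocado only: max(172/24, 673/8) = 84.12 servings → $130.39.
broccoli only: max(172/85, 673/75) = 8.973 servings → $10.32.
bell pepper only: max(172/10, 673/176) = 17.2 servings → $11.18.
orange + avocado: the both-tight solution has a negative serving — not a feasible corner.
orange + broccoli with both targets exact would need a negative amount; discard.
orange + bell pepper with both tight: 2.214 servings and 3.031 servings → $3.41.
avocado + broccoli: intersection lies outside the first quadrant.
avocado + bell pepper with both tight: 5.681 servings and 3.566 servings → $11.12.
broccoli + bell pepper with both tight: 1.657 servings and 3.118 servings → $3.93.
The minimum over all feasible corners is $3.41.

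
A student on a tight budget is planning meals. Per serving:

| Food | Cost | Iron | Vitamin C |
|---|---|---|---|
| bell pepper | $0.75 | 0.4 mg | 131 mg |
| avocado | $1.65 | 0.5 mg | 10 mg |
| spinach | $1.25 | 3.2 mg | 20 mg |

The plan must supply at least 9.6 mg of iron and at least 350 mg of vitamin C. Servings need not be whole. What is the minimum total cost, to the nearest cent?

For a min-cost LP with two ≥-constraints, a basic feasible solution has at most two positive variables.
bell pepper only: max(9.6/0.4, 350/131) = 24 servings → $18.00.
avocado only: max(9.6/0.5, 350/10) = 35 servings → $57.75.
spinach only: max(9.6/3.2, 350/20) = 17.5 servings → $21.88.
bell pepper + avocado with both tight: 1.285 servings and 18.17 servings → $30.95.
bell pepper + spinach with both tight: 2.257 servings and 2.718 servings → $5.09.
avocado + spinach with both targets exact would need a negative amount; discard.
The minimum over all feasible corners is $5.09.

$5.09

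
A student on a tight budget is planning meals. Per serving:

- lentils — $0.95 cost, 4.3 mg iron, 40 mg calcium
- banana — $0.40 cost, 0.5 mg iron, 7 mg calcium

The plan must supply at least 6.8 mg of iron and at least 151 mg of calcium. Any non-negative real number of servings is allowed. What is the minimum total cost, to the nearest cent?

lentils only: max(6.8/4.3, 151/40) = 3.775 servings → $3.59.
banana only: max(6.8/0.5, 151/7) = 21.57 servings → $8.63.
lentils + banana: intersection lies outside the first quadrant.
The minimum over all feasible corners is $3.59.

$3.59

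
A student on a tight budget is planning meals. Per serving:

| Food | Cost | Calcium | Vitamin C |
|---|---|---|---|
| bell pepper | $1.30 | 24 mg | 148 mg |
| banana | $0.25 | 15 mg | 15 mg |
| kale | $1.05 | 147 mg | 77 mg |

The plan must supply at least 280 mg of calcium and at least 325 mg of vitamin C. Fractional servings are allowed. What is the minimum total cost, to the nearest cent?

An LP optimum is at a vertex; with two nutrient constraints at most two foods are used. Check each candidate.
bell pepper only: max(280/24, 325/148) = 11.67 servings → $15.17.
banana only: max(280/15, 325/15) = 21.67 servings → $5.42.
kale only: max(280/147, 325/77) = 4.221 servings → $4.43.
bell pepper + banana with both tight: 0.3629 servings and 18.09 servings → $4.99.
bell pepper + kale with both tight: 1.317 servings and 1.69 servings → $3.49.
banana + kale: intersection lies outside the first quadrant.
So the least-cost plan costs $3.49.

$3.49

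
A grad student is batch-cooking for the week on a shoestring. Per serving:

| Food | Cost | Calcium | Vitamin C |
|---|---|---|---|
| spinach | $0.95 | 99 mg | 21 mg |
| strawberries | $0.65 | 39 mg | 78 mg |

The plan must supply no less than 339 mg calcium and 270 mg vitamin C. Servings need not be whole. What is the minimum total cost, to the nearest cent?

With two linear requirements the optimum uses one or two foods; enumerate the corners.
spinach only: max(339/99, 270/21) = 12.86 servings → $12.21.
strawberries only: max(339/39, 270/78) = 8.692 servings → $5.65.
spinach + strawberries with both tight: 2.305 servings and 2.841 servings → $4.04.
The minimum over all feasible corners is $4.04.

$4.04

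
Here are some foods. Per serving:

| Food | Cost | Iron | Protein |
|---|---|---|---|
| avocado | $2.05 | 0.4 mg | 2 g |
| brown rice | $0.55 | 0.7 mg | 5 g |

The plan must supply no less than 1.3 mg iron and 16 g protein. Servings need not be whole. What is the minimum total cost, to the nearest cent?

$1.76

A basic optimal solution has at most two foods positive. Try each food alone and each pair with both targets met exactly.
avocado only: max(1.3/0.4, 16/2) = 8 servings → $16.40.
brown rice only: max(1.3/0.7, 16/5) = 3.2 servings → $1.76.
avocado + brown rice: the both-tight solution has a negative serving — not a feasible corner.
So the least-cost plan costs $1.76.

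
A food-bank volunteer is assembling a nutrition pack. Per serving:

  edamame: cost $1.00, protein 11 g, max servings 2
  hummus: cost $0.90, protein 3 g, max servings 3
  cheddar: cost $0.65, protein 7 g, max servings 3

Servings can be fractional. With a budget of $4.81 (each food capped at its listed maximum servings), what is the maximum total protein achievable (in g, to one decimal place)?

45.9 g

Protein per dollar: edamame 11, cheddar 10.77, hummus 3.333.
Take 2 servings of edamame: spends $2.00, +22.0 g protein (running total 22.0 g).
Take 3 servings of cheddar: spends $1.95, +21.0 g protein (running total 43.0 g).
Take 0.9556 servings of hummus: spends $0.86, +2.9 g protein (running total 45.9 g).
Greedy by best ratio exhausts the cost allowance optimally: 45.9 g.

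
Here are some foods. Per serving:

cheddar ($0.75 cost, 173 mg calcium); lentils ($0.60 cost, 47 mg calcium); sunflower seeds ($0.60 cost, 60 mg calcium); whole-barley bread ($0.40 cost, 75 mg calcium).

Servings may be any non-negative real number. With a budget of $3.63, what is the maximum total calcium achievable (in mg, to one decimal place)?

837.3 mg

Calcium per dollar: cheddar 230.7, whole-barley bread 187.5, sunflower seeds 100, lentils 78.33.
With no serving limits, spend the whole cost allowance on cheddar: $3.63 / $0.75 × 173 mg = 837.3 mg.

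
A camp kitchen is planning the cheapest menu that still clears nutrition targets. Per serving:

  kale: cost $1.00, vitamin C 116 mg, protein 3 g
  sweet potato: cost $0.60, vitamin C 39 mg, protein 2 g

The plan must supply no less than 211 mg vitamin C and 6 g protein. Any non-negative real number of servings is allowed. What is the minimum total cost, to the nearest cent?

kale only: max(211/116, 6/3) = 2 servings → $2.00.
sweet potato only: max(211/39, 6/2) = 5.41 servings → $3.25.
kale + sweet potato with both tight: 1.635 servings and 0.5478 servings → $1.96.
So the least-cost plan costs $1.96.

$1.96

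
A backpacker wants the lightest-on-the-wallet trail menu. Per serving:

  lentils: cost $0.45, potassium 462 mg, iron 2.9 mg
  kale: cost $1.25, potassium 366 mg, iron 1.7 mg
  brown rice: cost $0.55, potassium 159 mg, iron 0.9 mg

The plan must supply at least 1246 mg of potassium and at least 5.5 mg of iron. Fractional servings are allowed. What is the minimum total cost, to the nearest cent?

Check every corner: each single food scaled to meet both minima, and each pair solved so both constraints bind.
lentils only: max(1246/462, 5.5/2.9) = 2.697 servings → $1.21.
kale only: max(1246/366, 5.5/1.7) = 3.404 servings → $4.26.
brown rice only: max(1246/159, 5.5/0.9) = 7.836 servings → $4.31.
lentils + kale: the both-tight solution has a negative serving — not a feasible corner.
lentils + brown rice: the both-tight solution has a negative serving — not a feasible corner.
kale + brown rice: intersection lies outside the first quadrant.
The minimum over all feasible corners is $1.21.

$1.21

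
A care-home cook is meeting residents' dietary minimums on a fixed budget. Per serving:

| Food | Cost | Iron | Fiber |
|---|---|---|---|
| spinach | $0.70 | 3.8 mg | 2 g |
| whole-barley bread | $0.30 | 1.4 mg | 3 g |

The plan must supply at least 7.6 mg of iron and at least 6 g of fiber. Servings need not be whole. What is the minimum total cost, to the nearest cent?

$1.44

Compare the cost at each extreme point of the feasible region.
spinach only: max(7.6/3.8, 6/2) = 3 servings → $2.10.
whole-barley bread only: max(7.6/1.4, 6/3) = 5.429 servings → $1.63.
spinach + whole-barley bread with both tight: 1.674 servings and 0.8837 servings → $1.44.
So the least-cost plan costs $1.44.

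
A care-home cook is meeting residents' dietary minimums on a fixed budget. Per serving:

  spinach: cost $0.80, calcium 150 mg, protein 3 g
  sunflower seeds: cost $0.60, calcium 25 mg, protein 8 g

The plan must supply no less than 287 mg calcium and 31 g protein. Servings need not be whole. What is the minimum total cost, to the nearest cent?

$3.10

Check every corner: each single food scaled to meet both minima, and each pair solved so both constraints bind.
spinach only: max(287/150, 31/3) = 10.33 servings → $8.27.
sunflower seeds only: max(287/25, 31/8) = 11.48 servings → $6.89.
spinach + sunflower seeds with both tight: 1.352 servings and 3.368 servings → $3.10.
Cheapest feasible corner: $3.10.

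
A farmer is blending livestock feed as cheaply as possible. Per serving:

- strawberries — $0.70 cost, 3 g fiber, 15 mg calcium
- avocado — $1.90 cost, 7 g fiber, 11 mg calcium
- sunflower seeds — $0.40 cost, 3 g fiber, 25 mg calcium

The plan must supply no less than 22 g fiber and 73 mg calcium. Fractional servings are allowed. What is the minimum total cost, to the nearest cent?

$2.93

Check every corner: each single food scaled to meet both minima, and each pair solved so both constraints bind.
strawberries only: max(22/3, 73/15) = 7.333 servings → $5.13.
avocado only: max(22/7, 73/11) = 6.636 servings → $12.61.
sunflower seeds only: max(22/3, 73/25) = 7.333 servings → $2.93.
strawberries + avocado with both tight: 3.736 servings and 1.542 servings → $5.54.
strawberries + sunflower seeds with both targets exact would need a negative amount; discard.
avocado + sunflower seeds with both tight: 2.331 servings and 1.894 servings → $5.19.
So the least-cost plan costs $2.93.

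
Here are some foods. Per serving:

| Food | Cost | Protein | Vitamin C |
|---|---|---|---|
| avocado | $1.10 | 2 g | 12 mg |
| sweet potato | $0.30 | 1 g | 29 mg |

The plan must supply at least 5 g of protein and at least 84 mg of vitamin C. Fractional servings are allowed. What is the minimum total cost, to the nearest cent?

A basic optimal solution has at most two foods positive. Try each food alone and each pair with both targets met exactly.
avocado only: max(5/2, 84/12) = 7 servings → $7.70.
sweet potato only: max(5/1, 84/29) = 5 servings → $1.50.
avocado + sweet potato with both tight: 1.326 servings and 2.348 servings → $2.16.
So the least-cost plan costs $1.50.

$1.50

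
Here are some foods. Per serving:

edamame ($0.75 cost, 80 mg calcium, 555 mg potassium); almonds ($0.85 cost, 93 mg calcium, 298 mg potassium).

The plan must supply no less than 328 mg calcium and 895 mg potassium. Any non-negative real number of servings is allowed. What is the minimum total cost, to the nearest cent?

$3.00

Check every corner: each single food scaled to meet both minima, and each pair solved so both constraints bind.
edamame only: max(328/80, 895/555) = 4.1 servings → $3.08.
almonds only: max(328/93, 895/298) = 3.527 servings → $3.00.
edamame + almonds: the both-tight solution has a negative serving — not a feasible corner.
The minimum over all feasible corners is $3.00.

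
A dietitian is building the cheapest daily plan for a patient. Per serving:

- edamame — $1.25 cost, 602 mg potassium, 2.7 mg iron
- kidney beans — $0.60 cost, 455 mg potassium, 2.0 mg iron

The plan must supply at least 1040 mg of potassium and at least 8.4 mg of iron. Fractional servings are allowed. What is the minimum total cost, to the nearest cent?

$2.52

A basic optimal solution has at most two foods positive. Try each food alone and each pair with both targets met exactly.
edamame only: max(1040/602, 8.4/2.7) = 3.111 servings → $3.89.
kidney beans only: max(1040/455, 8.4/2.0) = 4.2 servings → $2.52.
edamame + kidney beans: the both-tight solution has a negative serving — not a feasible corner.
So the least-cost plan costs $2.52.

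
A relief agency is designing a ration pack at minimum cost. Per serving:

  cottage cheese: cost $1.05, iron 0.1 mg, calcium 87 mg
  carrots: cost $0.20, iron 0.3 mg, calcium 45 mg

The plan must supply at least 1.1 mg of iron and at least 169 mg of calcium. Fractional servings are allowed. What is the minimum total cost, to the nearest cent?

With two linear requirements the optimum uses one or two foods; enumerate the corners.
cottage cheese only: max(1.1/0.1, 169/87) = 11 servings → $11.55.
carrots only: max(1.1/0.3, 169/45) = 3.756 servings → $0.75.
cottage cheese + carrots with both tight: 0.05556 servings and 3.648 servings → $0.79.
So the least-cost plan costs $0.75.

$0.75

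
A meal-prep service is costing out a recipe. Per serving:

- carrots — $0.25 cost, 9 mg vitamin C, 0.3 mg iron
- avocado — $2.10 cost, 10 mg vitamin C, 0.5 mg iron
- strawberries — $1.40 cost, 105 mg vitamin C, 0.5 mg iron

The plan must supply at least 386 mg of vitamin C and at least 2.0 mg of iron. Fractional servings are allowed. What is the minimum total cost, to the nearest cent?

carrots only: max(386/9, 2.0/0.3) = 42.89 servings → $10.72.
avocado only: max(386/10, 2.0/0.5) = 38.6 servings → $81.06.
strawberries only: max(386/105, 2.0/0.5) = 4 servings → $5.60.
carrots + avocado with both targets exact would need a negative amount; discard.
carrots + strawberries with both tight: 0.6296 servings and 3.622 servings → $5.23.
avocado + strawberries with both tight: 0.3579 servings and 3.642 servings → $5.85.
So the least-cost plan costs $5.23.

$5.23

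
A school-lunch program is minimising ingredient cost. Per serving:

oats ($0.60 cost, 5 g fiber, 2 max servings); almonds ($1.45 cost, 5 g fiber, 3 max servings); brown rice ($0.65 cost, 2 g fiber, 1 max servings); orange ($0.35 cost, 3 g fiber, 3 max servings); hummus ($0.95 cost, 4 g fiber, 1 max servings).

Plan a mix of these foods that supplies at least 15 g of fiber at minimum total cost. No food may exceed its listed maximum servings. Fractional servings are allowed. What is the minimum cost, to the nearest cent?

$1.77

Cost per g of fiber: orange $0.1167, oats $0.1200, hummus $0.2375, almonds $0.2900, brown rice $0.3250.
Take 3 servings of orange: +9.0 g fiber for $1.05 (total $1.05, still need 6.0 g).
Take 1.2 servings of oats: +6.0 g fiber for $0.72 (total $1.77, still need 0.0 g).
Greedy by cheapest-per-g is optimal for a single linear constraint, so the minimum cost is $1.77.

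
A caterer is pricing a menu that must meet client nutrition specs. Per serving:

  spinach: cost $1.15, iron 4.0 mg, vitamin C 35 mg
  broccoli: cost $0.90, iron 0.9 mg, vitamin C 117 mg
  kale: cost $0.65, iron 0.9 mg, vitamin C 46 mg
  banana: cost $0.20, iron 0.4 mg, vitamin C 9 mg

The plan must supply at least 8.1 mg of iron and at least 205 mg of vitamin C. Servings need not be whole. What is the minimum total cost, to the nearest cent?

For a min-cost LP with two ≥-constraints, a basic feasible solution has at most two positive variables.
spinach only: max(8.1/4.0, 205/35) = 5.857 servings → $6.74.
broccoli only: max(8.1/0.9, 205/117) = 9 servings → $8.10.
kale only: max(8.1/0.9, 205/46) = 9 servings → $5.85.
banana only: max(8.1/0.4, 205/9) = 22.78 servings → $4.56.
spinach + broccoli with both tight: 1.748 servings and 1.229 servings → $3.12.
spinach + kale with both tight: 1.233 servings and 3.518 servings → $3.71.
spinach + banana: intersection lies outside the first quadrant.
broccoli + kale: intersection lies outside the first quadrant.
broccoli + banana with both tight: 0.2351 servings and 19.72 servings → $4.16.
kale + banana with both tight: 0.8835 servings and 18.26 servings → $4.23.
So the least-cost plan costs $3.12.

$3.12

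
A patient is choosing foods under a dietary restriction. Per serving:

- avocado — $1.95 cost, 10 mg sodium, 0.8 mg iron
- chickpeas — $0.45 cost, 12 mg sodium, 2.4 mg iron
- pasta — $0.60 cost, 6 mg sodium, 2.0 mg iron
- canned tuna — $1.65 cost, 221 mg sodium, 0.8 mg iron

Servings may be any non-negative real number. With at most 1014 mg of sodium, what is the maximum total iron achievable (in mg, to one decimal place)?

Iron per mg sodium: pasta 0.3333, chickpeas 0.2, avocado 0.08, canned tuna 0.00362.
With no serving limits, spend the whole sodium allowance on pasta: 1014 mg / 6 mg × 2.0 mg = 338.0 mg.

338.0 mg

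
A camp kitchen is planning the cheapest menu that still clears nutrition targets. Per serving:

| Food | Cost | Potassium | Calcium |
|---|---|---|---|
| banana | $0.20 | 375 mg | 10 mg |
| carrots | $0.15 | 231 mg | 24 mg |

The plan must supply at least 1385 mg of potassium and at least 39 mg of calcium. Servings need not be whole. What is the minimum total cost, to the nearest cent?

This is a tiny linear program; its minimum lies at a vertex of the feasible set. List the vertices and price them.
banana only: max(1385/375, 39/10) = 3.9 servings → $0.78.
carrots only: max(1385/231, 39/24) = 5.996 servings → $0.90.
banana + carrots with both tight: 3.622 servings and 0.1158 servings → $0.74.
Cheapest feasible corner: $0.74.

$0.74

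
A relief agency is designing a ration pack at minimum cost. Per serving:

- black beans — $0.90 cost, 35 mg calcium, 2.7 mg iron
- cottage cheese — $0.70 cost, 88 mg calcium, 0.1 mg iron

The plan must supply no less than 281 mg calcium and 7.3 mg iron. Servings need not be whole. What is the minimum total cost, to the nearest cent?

black beans only: max(281/35, 7.3/2.7) = 8.029 servings → $7.23.
cottage cheese only: max(281/88, 7.3/0.1) = 73 servings → $51.10.
black beans + cottage cheese with both tight: 2.624 servings and 2.15 servings → $3.87.
The minimum over all feasible corners is $3.87.

$3.87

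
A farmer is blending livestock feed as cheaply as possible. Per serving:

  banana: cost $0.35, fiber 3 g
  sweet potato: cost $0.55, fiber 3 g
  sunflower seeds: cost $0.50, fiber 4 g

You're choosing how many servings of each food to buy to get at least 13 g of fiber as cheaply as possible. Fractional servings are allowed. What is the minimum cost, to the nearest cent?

$1.52

Cost per g of fiber: banana $0.1167, sunflower seeds $0.1250, sweet potato $0.1833.
With no serving limits, use only banana: 13 g / 3 g = 4.333 servings × $0.35 = $1.52.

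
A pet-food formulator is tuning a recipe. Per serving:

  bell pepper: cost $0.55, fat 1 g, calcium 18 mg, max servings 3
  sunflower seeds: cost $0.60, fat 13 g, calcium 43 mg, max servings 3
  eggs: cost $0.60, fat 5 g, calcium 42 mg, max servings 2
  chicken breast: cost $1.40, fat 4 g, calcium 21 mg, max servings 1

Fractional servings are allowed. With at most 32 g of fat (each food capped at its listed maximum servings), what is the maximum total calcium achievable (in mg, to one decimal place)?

Calcium per g fat: bell pepper 18, eggs 8.4, chicken breast 5.25, sunflower seeds 3.308.
Take 3 servings of bell pepper: uses 3 g fat, +54.0 mg calcium (running total 54.0 mg).
Take 2 servings of eggs: uses 10 g fat, +84.0 mg calcium (running total 138.0 mg).
Take 1 serving of chicken breast: uses 4 g fat, +21.0 mg calcium (running total 159.0 mg).
Take 1.154 servings of sunflower seeds: uses 15 g fat, +49.6 mg calcium (running total 208.6 mg).
Greedy by best ratio exhausts the fat allowance optimally: 208.6 mg.

208.6 mg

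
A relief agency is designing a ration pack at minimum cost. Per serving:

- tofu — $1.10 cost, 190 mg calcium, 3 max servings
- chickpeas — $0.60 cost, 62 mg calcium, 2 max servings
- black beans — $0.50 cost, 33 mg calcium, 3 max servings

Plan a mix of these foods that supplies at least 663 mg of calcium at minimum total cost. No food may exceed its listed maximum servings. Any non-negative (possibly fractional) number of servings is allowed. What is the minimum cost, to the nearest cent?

Cost per mg of calcium: tofu $0.0058, chickpeas $0.0097, black beans $0.0152.
Take 3 servings of tofu: +570.0 mg calcium for $3.30 (total $3.30, still need 93.0 mg).
Take 1.5 servings of chickpeas: +93.0 mg calcium for $0.90 (total $4.20, still need 0.0 mg).
Greedy by cheapest-per-mg is optimal for a single linear constraint, so the minimum cost is $4.20.

$4.20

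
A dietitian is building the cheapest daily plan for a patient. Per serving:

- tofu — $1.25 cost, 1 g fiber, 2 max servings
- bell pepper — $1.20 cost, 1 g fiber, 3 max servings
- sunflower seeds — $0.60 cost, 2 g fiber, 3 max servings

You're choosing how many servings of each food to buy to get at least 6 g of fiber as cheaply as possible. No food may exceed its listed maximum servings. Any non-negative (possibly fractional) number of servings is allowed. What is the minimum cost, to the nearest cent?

$1.80

Cost per g of fiber: sunflower seeds $0.3000, bell pepper $1.2000, tofu $1.2500.
Take 3 servings of sunflower seeds: +6.0 g fiber for $1.80 (total $1.80, still need 0.0 g).
Greedy by cheapest-per-g is optimal for a single linear constraint, so the minimum cost is $1.80.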